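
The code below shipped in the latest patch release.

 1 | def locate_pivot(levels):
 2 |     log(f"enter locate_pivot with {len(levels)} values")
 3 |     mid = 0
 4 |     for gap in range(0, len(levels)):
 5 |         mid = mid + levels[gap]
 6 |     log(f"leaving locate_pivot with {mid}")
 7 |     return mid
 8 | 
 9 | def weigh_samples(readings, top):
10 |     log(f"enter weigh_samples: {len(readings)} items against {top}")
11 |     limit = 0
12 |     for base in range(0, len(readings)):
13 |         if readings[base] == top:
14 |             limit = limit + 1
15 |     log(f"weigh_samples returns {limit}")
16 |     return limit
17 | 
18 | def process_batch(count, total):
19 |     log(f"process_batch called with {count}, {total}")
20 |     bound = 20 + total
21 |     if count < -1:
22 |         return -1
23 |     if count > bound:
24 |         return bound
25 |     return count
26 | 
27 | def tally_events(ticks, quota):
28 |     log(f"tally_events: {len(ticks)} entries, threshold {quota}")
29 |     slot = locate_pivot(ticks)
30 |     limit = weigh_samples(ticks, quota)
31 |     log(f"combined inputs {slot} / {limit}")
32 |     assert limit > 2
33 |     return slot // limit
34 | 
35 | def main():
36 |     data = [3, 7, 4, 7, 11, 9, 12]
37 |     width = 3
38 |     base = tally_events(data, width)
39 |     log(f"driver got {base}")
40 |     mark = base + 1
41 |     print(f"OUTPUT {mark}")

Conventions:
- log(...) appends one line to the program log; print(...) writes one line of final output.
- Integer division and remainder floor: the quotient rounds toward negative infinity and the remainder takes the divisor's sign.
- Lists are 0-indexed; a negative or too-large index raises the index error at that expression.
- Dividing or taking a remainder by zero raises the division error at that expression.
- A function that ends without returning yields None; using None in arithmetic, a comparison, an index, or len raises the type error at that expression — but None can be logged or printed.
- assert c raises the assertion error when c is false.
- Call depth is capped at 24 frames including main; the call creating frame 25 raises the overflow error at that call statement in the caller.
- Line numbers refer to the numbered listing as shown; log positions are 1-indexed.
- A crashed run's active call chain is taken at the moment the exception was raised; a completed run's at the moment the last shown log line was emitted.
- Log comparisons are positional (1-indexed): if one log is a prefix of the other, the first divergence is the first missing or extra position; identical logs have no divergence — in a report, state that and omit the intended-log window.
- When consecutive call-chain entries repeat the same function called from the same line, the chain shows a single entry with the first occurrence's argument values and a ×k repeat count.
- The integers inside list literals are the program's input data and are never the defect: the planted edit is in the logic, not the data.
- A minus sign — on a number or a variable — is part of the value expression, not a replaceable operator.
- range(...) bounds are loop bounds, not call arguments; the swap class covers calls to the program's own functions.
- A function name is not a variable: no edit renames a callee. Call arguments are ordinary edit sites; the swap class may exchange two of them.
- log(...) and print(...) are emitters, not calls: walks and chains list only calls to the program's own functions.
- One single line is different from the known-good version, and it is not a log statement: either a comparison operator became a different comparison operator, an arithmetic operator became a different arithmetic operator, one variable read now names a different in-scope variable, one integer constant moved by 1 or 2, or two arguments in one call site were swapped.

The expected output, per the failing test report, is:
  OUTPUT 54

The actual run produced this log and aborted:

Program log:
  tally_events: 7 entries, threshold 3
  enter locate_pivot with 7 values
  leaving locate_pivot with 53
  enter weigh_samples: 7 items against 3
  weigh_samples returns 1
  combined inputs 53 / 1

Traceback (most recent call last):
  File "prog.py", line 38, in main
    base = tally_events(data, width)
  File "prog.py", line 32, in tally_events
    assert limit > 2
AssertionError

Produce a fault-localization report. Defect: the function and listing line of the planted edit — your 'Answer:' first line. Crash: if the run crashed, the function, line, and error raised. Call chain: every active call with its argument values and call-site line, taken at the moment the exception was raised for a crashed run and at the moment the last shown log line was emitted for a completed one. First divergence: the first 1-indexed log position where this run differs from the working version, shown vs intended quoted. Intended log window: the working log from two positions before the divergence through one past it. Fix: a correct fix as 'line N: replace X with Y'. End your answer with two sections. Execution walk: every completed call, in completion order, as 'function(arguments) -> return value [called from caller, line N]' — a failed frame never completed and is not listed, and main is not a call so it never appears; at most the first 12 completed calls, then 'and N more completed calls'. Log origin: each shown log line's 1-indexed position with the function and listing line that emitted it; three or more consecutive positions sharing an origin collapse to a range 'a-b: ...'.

Answer: the defect is in tally_events at line 32.
The tell: Only 6 log lines were emitted before the run died; the intended continuation was 'driver got 53'.
Crash: tally_events, line 32, AssertionError.
Call chain: main -> tally_events([3, 7, 4, 7, 11, 9, 12], 3) (called at line 38).
First divergence: position 7 (shown log ended at 6 lines; the working version continues: 'driver got 53').
Intended log window:
  5: weigh_samples returns 1
  6: combined inputs 53 / 1
  7: driver got 53
Execution walk:
  locate_pivot([3, 7, 4, 7, 11, 9, 12]) -> 53  [called from tally_events, line 29]
  weigh_samples([3, 7, 4, 7, 11, 9, 12], 3) -> 1  [called from tally_events, line 30]
Log origins:
  1: from tally_events, line 28
  2: from locate_pivot, line 2
  3: from locate_pivot, line 6
  4: from weigh_samples, line 10
  5: from weigh_samples, line 15
  6: from tally_events, line 31
A correct fix: line 32: replace `2` with `0`.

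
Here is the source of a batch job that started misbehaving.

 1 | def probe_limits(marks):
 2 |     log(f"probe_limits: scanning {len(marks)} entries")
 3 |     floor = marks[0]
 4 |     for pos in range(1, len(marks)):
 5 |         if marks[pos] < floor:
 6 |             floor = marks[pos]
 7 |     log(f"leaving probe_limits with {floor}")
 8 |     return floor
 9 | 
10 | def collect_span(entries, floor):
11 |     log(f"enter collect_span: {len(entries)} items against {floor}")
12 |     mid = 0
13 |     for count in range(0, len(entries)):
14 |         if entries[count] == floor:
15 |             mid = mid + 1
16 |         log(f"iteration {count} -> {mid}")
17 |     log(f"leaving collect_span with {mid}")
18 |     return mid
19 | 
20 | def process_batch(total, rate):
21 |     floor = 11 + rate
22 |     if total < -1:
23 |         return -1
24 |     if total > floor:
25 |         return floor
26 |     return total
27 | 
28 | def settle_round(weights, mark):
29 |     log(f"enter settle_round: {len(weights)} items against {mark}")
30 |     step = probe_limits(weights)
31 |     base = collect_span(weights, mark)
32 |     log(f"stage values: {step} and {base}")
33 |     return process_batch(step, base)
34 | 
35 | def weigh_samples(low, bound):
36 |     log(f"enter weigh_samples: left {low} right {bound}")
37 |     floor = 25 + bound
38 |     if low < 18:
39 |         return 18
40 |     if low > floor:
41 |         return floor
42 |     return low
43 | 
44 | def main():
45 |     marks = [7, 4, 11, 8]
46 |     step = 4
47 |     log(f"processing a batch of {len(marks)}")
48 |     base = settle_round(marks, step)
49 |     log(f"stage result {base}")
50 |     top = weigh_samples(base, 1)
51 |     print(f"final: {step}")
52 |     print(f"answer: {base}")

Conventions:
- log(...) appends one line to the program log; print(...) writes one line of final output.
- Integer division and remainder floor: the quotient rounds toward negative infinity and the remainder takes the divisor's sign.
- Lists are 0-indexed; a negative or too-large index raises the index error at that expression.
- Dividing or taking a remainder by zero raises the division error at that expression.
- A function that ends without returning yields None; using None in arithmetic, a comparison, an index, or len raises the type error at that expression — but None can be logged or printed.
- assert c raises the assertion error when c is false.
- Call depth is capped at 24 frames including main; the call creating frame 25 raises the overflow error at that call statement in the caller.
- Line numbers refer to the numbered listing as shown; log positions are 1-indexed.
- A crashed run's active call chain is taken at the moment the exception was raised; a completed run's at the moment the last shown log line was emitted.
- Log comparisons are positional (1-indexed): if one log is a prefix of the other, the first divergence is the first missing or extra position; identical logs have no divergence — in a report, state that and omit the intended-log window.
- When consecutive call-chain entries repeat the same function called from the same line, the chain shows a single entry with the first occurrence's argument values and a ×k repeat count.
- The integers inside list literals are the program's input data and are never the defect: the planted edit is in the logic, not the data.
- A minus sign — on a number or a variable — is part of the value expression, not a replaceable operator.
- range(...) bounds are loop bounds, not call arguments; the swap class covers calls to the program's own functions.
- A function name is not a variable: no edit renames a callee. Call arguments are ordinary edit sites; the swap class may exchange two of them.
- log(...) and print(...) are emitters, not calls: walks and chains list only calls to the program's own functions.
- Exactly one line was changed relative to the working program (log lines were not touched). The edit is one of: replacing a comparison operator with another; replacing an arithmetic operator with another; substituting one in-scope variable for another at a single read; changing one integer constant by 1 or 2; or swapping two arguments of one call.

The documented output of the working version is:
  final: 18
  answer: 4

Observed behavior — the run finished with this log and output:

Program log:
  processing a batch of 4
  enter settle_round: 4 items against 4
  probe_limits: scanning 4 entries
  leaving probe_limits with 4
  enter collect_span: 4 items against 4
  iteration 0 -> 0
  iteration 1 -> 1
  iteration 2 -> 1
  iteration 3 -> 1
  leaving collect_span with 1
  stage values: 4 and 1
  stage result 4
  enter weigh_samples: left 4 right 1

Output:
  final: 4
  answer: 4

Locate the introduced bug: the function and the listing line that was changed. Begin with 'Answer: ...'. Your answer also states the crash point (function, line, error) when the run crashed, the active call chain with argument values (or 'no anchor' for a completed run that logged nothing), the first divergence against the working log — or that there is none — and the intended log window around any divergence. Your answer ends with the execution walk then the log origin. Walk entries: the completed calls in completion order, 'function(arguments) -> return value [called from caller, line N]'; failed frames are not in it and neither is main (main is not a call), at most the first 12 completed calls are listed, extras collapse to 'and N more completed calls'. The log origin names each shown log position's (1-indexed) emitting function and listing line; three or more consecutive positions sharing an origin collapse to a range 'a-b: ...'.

Answer: the defect is in main at line 51.
The tell: The two runs log identically and part ways only at the printed values.
Call chain: main -> weigh_samples(4, 1) (called at line 50).
First divergence: there is none — every log position agrees.
Execution walk:
  probe_limits([7, 4, 11, 8]) -> 4  [called from settle_round, line 30]
  collect_span([7, 4, 11, 8], 4) -> 1  [called from settle_round, line 31]
  process_batch(4, 1) -> 4  [called from settle_round, line 33]
  settle_round([7, 4, 11, 8], 4) -> 4  [called from main, line 48]
  weigh_samples(4, 1) -> 18  [called from main, line 50]
Log origins:
  1 — main, line 47
  2 — settle_round, line 29
  3 — probe_limits, line 2
  4 — probe_limits, line 7
  5 — collect_span, line 11
  6-9 — collect_span, line 16
  10 — collect_span, line 17
  11 — settle_round, line 32
  12 — main, line 49
  13 — weigh_samples, line 36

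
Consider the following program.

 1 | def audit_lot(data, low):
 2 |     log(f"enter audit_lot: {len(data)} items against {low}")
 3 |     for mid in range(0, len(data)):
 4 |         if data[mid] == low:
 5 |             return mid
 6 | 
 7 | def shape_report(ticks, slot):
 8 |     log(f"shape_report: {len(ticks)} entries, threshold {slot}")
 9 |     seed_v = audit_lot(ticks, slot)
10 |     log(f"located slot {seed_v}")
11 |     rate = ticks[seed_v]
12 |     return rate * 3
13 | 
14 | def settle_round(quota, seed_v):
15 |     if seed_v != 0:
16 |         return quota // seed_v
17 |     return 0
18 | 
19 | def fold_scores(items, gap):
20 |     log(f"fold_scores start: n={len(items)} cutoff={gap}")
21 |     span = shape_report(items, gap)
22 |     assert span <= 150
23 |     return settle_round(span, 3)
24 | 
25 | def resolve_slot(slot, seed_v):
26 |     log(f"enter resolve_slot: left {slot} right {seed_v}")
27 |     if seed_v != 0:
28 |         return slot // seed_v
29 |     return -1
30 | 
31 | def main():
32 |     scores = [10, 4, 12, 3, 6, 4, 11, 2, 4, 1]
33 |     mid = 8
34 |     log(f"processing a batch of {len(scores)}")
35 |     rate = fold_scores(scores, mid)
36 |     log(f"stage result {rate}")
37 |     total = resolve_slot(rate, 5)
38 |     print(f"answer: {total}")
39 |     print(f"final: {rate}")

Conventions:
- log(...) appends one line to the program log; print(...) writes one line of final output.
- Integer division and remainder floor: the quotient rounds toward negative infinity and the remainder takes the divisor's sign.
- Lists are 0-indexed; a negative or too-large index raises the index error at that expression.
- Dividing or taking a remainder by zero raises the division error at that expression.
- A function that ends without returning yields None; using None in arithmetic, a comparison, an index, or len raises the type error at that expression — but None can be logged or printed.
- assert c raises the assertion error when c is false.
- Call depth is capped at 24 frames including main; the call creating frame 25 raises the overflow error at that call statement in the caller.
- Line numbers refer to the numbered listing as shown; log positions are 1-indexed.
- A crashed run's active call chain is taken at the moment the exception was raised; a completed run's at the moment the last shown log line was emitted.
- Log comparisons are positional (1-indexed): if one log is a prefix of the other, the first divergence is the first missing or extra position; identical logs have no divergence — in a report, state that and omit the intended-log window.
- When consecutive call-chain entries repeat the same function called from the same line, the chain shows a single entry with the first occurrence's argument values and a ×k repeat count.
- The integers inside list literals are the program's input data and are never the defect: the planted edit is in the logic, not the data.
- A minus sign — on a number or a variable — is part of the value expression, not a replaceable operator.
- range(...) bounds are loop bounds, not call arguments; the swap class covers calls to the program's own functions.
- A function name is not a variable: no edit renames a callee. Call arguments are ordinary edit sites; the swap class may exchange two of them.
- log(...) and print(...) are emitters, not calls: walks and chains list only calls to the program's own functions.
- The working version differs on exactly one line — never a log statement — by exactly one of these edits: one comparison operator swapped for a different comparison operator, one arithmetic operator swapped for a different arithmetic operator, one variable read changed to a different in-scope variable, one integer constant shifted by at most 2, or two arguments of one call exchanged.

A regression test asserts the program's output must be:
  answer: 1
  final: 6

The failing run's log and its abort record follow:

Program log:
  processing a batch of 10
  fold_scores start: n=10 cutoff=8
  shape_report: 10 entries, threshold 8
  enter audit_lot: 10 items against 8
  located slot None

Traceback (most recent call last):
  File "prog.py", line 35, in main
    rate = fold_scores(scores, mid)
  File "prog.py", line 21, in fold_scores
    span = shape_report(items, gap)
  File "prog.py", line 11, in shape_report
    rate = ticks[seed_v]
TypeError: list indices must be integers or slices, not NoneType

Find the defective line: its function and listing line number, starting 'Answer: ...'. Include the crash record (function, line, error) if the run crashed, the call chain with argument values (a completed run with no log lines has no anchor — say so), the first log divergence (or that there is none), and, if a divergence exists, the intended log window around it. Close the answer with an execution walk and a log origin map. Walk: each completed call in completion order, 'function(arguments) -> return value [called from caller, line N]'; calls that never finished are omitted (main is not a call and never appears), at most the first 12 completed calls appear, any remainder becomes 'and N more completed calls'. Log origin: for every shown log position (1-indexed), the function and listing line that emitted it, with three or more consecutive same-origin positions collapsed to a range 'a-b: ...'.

Answer: the defect is in main at line 33.
Core observation: At log position 2 the runs split — shown 'fold_scores start: n=10 cutoff=8', but the working version logs 'fold_scores start: n=10 cutoff=6'.
Crash: shape_report, line 11, TypeError.
Call chain: main -> fold_scores([10, 4, 12, 3, 6, 4, 11, 2, 4, 1], 8) (called at line 35) -> shape_report([10, 4, 12, 3, 6, 4, 11, 2, 4, 1], 8) (called at line 21).
First divergence: position 2 — the shown line 'fold_scores start: n=10 cutoff=8' should read 'fold_scores start: n=10 cutoff=6'.
Intended log window:
  1: processing a batch of 10
  2: fold_scores start: n=10 cutoff=6
  3: shape_report: 10 entries, threshold 6
Execution walk:
  audit_lot([10, 4, 12, 3, 6, 4, 11, 2, 4, 1], 8) -> None  [called from shape_report, line 9]
Log origin:
  1: emitted by main (line 34)
  2: emitted by fold_scores (line 20)
  3: emitted by shape_report (line 8)
  4: emitted by audit_lot (line 2)
  5: emitted by shape_report (line 10)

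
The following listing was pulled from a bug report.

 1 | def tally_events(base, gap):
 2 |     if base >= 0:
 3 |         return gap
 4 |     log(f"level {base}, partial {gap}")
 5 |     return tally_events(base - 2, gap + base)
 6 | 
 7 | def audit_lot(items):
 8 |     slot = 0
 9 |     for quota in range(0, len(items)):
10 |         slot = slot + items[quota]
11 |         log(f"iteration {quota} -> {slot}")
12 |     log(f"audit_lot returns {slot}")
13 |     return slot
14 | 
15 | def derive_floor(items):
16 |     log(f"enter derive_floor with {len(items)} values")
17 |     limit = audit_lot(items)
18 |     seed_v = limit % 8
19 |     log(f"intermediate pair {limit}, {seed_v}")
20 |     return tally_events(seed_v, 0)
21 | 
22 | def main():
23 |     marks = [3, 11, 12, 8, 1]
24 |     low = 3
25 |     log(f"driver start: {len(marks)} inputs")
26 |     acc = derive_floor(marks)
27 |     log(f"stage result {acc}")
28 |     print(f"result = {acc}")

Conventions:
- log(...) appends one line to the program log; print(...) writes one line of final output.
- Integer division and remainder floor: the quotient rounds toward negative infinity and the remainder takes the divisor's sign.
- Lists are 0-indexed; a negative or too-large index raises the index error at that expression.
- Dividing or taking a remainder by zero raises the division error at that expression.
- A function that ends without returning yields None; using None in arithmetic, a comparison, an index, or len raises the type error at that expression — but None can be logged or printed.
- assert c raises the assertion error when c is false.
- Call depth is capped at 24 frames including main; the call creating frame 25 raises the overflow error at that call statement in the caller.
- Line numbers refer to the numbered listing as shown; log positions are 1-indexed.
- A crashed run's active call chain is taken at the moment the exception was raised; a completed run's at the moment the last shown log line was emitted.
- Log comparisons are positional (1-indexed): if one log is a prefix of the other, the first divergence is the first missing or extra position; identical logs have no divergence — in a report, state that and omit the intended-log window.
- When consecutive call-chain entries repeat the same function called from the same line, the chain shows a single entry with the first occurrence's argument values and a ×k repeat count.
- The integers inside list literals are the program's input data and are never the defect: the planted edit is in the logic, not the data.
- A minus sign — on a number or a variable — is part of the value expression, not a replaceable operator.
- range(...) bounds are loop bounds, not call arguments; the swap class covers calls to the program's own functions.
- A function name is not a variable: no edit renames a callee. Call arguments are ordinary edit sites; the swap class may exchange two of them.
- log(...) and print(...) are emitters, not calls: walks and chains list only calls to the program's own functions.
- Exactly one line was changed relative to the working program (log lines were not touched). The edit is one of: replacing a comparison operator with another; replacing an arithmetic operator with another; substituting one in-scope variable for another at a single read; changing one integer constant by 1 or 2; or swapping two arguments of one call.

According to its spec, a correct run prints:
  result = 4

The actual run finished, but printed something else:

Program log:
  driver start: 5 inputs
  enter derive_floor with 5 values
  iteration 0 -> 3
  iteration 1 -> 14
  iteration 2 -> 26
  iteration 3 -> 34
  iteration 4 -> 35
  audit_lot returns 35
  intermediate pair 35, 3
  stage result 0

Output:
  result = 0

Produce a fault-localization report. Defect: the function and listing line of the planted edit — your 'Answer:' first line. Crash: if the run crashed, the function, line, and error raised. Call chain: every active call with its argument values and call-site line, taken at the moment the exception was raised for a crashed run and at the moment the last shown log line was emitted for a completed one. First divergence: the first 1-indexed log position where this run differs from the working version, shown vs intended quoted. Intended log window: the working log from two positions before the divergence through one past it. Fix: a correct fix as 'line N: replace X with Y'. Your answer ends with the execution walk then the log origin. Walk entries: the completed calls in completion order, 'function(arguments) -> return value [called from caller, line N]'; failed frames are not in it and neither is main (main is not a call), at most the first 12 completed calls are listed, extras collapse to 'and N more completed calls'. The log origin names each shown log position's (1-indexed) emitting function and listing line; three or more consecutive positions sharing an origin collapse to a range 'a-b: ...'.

Answer: the defect is in tally_events at line 2.
Core observation: Everything matches until log position 10, which reads 'stage result 0' in place of 'level 3, partial 0'.
Call chain: main.
First divergence: position 10 — the shown line 'stage result 0' should read 'level 3, partial 0'.
Intended log window:
  8: audit_lot returns 35
  9: intermediate pair 35, 3
  10: level 3, partial 0
  11: level 1, partial 3
Execution walk:
  audit_lot([3, 11, 12, 8, 1]) -> 35  [called from derive_floor, line 17]
  tally_events(3, 0) -> 0  [called from derive_floor, line 20]
  derive_floor([3, 11, 12, 8, 1]) -> 0  [called from main, line 26]
Origin of each log line:
  1: logged in main at line 25
  2: logged in derive_floor at line 16
  3-7: logged in audit_lot at line 11
  8: logged in audit_lot at line 12
  9: logged in derive_floor at line 19
  10: logged in main at line 27
A correct fix: line 2: replace `>=` with `<=`.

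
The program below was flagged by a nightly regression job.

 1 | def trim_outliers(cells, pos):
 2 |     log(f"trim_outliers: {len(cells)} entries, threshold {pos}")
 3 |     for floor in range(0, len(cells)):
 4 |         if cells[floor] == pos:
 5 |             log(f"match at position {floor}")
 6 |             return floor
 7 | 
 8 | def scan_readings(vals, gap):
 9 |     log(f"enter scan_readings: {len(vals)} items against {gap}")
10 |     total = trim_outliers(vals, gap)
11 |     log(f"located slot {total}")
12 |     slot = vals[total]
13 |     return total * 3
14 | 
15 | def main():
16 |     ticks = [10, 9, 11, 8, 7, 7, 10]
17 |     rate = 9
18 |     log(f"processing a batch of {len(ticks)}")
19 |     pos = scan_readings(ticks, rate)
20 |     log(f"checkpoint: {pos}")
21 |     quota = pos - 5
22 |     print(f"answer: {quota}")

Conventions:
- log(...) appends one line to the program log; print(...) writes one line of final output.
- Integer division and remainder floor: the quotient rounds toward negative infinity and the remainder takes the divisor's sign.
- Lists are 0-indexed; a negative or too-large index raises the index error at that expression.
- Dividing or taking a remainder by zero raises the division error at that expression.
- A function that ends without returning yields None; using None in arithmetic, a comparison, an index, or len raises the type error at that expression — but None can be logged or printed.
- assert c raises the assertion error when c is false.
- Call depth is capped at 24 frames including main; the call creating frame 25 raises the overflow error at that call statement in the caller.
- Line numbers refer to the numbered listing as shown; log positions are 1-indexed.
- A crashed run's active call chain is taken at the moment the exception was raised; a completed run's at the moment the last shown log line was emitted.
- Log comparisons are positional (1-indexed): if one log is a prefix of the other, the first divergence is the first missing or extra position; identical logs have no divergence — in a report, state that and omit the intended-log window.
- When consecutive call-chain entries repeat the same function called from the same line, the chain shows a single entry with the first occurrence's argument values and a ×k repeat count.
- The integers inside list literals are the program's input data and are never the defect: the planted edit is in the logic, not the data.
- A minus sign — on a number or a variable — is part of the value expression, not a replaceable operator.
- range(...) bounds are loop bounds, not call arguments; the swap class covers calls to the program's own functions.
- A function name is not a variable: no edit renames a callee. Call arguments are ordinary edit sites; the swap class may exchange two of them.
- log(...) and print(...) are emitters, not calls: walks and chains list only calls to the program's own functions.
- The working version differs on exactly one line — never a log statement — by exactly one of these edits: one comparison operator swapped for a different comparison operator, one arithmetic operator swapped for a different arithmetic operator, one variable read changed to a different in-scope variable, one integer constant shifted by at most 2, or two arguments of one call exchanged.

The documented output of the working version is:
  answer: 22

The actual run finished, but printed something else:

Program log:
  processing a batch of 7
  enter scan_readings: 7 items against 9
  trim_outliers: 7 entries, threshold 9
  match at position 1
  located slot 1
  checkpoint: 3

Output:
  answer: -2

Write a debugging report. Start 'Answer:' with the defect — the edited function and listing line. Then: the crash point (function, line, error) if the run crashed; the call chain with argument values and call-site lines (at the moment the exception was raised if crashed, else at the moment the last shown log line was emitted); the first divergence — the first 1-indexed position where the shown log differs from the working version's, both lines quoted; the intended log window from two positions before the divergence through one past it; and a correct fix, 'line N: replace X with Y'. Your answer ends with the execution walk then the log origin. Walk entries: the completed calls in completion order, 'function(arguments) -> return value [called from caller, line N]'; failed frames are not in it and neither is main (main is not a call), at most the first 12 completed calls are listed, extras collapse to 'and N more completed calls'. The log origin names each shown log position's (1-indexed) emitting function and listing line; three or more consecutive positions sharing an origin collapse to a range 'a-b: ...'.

Answer: the defect is in scan_readings at line 13.
The tell: Everything matches until log position 6, which reads 'checkpoint: 3' in place of 'checkpoint: 27'.
Call chain: main.
First divergence: position 6; shown 'checkpoint: 3' vs intended 'checkpoint: 27'.
Intended log window:
  4: match at position 1
  5: located slot 1
  6: checkpoint: 27
Execution walk:
  trim_outliers([10, 9, 11, 8, 7, 7, 10], 9) -> 1  [called from scan_readings, line 10]
  scan_readings([10, 9, 11, 8, 7, 7, 10], 9) -> 3  [called from main, line 19]
Log line origins:
  1: emitted by main (line 18)
  2: emitted by scan_readings (line 9)
  3: emitted by trim_outliers (line 2)
  4: emitted by trim_outliers (line 5)
  5: emitted by scan_readings (line 11)
  6: emitted by main (line 20)
A correct fix: line 13: replace `total` with `slot`.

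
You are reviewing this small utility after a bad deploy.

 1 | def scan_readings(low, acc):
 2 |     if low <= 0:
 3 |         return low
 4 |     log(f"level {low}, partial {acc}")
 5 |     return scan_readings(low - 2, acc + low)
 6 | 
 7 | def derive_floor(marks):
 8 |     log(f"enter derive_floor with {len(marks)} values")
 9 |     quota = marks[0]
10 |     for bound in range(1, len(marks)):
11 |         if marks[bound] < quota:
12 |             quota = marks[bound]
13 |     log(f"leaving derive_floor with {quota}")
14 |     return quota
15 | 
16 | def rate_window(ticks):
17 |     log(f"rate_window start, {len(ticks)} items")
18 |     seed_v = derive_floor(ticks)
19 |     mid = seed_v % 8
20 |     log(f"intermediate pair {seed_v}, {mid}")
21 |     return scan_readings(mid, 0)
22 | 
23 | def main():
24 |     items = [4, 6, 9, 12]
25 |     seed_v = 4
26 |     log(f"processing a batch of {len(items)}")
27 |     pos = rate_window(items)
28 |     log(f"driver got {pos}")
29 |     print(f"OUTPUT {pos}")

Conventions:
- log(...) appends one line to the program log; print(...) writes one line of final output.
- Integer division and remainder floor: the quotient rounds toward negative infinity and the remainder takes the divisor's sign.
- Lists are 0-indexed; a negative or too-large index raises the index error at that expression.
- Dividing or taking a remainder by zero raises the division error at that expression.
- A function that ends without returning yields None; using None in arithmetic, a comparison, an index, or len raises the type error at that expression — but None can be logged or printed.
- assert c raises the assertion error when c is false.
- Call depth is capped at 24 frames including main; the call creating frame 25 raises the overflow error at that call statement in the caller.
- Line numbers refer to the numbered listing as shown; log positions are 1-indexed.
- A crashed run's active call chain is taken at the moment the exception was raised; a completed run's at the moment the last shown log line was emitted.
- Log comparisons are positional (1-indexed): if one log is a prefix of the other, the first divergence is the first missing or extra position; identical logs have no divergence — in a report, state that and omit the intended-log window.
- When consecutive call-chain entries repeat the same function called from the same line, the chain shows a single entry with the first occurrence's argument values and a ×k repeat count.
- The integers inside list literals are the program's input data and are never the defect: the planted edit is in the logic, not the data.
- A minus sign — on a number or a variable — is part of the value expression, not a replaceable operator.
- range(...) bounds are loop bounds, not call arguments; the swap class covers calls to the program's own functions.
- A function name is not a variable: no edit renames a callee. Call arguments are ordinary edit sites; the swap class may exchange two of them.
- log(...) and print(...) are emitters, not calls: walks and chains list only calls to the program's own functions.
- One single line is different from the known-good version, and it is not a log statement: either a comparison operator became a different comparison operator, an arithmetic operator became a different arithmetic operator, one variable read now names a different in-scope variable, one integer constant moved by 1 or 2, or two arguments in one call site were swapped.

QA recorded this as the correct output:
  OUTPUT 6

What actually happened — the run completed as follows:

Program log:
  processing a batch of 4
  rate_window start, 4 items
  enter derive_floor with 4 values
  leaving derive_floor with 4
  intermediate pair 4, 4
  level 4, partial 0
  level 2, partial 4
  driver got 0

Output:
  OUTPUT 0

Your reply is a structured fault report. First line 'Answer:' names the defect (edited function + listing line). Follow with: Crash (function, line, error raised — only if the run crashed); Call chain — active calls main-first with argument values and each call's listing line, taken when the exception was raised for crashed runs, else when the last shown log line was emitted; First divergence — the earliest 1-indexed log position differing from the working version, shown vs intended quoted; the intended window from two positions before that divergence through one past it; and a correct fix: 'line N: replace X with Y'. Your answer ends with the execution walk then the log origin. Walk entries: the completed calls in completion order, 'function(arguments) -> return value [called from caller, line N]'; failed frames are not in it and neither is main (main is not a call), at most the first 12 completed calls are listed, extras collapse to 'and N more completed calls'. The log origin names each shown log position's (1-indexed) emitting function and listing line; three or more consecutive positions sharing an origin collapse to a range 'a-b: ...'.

Answer: the defect is in scan_readings at line 3.
Key observation: At log position 8 the runs split — shown 'driver got 0', but the working version logs 'driver got 6'.
Call chain: main.
First divergence: position 8 — shown 'driver got 0', intended 'driver got 6'.
Intended log window:
  6: level 4, partial 0
  7: level 2, partial 4
  8: driver got 6
Execution walk:
  derive_floor([4, 6, 9, 12]) -> 4  [called from rate_window, line 18]
  scan_readings(0, 6) -> 0  [called from scan_readings, line 5]
  scan_readings(2, 4) -> 0  [called from scan_readings, line 5]
  scan_readings(4, 0) -> 0  [called from rate_window, line 21]
  rate_window([4, 6, 9, 12]) -> 0  [called from main, line 27]
Origin of each log line:
  1: from main, line 26
  2: from rate_window, line 17
  3: from derive_floor, line 8
  4: from derive_floor, line 13
  5: from rate_window, line 20
  6: from scan_readings, line 4
  7: from scan_readings, line 4
  8: from main, line 28
A correct fix: line 3: replace `low` with `acc`.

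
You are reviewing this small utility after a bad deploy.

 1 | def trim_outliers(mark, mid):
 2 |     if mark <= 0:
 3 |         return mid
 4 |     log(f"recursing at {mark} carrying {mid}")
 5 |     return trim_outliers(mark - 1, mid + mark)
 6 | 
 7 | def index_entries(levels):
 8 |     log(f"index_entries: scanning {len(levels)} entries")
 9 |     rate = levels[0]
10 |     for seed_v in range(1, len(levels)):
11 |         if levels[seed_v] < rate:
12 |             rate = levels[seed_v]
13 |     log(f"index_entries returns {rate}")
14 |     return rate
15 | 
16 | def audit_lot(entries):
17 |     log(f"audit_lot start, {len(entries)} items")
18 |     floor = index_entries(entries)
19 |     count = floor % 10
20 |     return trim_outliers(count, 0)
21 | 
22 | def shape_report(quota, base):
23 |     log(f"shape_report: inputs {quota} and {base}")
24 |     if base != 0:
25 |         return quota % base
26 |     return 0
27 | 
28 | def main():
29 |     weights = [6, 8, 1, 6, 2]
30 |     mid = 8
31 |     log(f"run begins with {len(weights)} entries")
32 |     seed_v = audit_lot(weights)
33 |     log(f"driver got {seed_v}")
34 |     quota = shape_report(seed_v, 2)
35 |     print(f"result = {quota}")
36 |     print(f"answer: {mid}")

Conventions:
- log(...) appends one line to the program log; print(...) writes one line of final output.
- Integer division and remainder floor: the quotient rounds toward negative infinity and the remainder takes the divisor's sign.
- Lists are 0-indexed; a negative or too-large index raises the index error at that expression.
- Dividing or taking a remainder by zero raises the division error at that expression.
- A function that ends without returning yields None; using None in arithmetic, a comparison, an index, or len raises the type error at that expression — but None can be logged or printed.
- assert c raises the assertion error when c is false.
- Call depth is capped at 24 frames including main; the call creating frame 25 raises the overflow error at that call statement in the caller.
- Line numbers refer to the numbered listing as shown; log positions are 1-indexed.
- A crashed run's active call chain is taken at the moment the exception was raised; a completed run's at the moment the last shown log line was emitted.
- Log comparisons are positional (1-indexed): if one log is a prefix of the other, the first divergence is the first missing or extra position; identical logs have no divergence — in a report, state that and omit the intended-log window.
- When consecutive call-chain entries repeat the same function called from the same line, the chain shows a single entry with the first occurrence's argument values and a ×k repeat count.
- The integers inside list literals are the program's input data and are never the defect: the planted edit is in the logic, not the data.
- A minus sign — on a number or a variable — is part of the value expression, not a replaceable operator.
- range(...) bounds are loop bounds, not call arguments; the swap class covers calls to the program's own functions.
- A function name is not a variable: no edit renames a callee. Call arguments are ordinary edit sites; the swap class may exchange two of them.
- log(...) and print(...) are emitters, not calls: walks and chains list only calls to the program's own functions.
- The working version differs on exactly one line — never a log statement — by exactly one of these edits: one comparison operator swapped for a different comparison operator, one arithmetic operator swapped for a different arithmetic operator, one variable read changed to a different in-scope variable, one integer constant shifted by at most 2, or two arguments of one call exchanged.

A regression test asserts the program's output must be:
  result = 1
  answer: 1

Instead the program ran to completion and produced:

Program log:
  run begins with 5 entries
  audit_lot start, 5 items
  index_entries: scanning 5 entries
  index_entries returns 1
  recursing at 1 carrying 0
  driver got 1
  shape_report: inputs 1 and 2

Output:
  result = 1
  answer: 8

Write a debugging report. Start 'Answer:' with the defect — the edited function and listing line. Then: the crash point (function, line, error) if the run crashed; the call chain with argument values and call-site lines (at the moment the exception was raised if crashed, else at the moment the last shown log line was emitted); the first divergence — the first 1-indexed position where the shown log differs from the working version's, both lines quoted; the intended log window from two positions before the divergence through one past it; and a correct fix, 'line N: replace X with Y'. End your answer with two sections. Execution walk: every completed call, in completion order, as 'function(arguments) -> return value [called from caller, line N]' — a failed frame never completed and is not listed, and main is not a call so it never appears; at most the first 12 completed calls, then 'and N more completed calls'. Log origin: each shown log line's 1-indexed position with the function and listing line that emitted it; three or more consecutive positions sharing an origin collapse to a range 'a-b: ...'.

Answer: the defect is in main at line 36.
Key fact: No log line changed; the fault shows up purely in the output.
Call chain: main -> shape_report(1, 2) (called at line 34).
First divergence: none (the log streams are identical).
Execution walk:
  index_entries([6, 8, 1, 6, 2]) -> 1  [called from audit_lot, line 18]
  trim_outliers(0, 1) -> 1  [called from trim_outliers, line 5]
  trim_outliers(1, 0) -> 1  [called from audit_lot, line 20]
  audit_lot([6, 8, 1, 6, 2]) -> 1  [called from main, line 32]
  shape_report(1, 2) -> 1  [called from main, line 34]
Origin of each log line:
  1: from main, line 31
  2: from audit_lot, line 17
  3: from index_entries, line 8
  4: from index_entries, line 13
  5: from trim_outliers, line 4
  6: from main, line 33
  7: from shape_report, line 23
A correct fix: line 36: replace `mid` with `seed_v`.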